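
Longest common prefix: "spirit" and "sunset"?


Word 1: "spirit"
Word 2: "sunset"
Comparing from start:
  Pos 0: 's' == 's'
  Pos 1: 'p' != 'u' (stop)
LCP = "s" (length 1)


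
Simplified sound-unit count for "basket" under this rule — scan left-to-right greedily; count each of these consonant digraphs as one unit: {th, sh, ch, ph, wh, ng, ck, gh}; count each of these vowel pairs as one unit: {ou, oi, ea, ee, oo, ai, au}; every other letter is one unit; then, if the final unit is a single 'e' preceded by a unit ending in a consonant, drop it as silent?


Word: "basket" (6 letters)
Left-to-right scan:
  1. 'b' (letter)
  2. 'a' (letter)
  3. 's' (letter)
  4. 'k' (letter)
  5. 'e' (letter)
  6. 't' (letter)
Units from scan: 6
Sound units = 6 units


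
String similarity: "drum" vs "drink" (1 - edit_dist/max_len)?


Word 1: "drum" (length 4)
Word 2: "drink" (length 5)
One optimal edit sequence:
  1. keep 'd'
  2. keep 'r'
  3. insert 'i'  (+1)
  4. substitute 'u' -> 'n'  (+1)
  5. substitute 'm' -> 'k'  (+1)
Edit distance = 3
Max length = max(4, 5) = 5
Similarity = 1 - 3/5
= 0.4000


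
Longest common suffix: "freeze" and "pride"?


Word 1: "freeze"
Word 2: "pride"
Comparing from end:
  Pos -1: 'e' == 'e'
  Pos -2: 'z' != 'd' (stop)
LCS = "e" (length 1)


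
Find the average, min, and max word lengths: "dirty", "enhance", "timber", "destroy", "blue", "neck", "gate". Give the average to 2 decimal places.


Lengths: "dirty"=5, "enhance"=7, "timber"=6, "destroy"=7, "blue"=4, "neck"=4, "gate"=4
Sum = 37, Count = 7
Average = 37/7 = 5.29
= avg=5.29, min=4, max=7


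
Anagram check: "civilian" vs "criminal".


Word 1: "civilian" → sorted: aciiilnv
Word 2: "criminal" → sorted: aciilmnr
Same letters? aciiilnv != aciilmnr
Anagram = No


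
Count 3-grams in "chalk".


Word: "chalk" (length 5)
Number of 3-grams = length - 3 + 1 = 5 - 3 + 1
= 3


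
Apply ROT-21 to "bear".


Word: "bear"
Shift: 21
Each letter → (letter + shift) mod 26:
  'b' (1) + 21 = 22 → 'w'
  'e' (4) + 21 = 25 → 'z'
  'a' (0) + 21 = 21 → 'v'
  'r' (17) + 21 = 12 → 'm'
Result = "wzvm"


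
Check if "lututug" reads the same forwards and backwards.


Word: "lututug"
Reversed: "gututul"
Forward == Backward? lututug != gututul
Palindrome = No


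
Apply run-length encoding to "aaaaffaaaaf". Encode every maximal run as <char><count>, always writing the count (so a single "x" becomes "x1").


String: "aaaaffaaaaf"
Scanning for consecutive runs:
  'a' x 4
  'f' x 2
  'a' x 4
  'f' x 1
RLE = "a4f2a4f1"


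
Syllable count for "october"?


Word: "october"
Syllable breakdown: oc · to · ber
Counting: 3 parts
= 3 syllables


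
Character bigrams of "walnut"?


Word: "walnut" (length 6)
Number of bigrams = 6 - 2 + 1 = 5
  Position 0: "wa"
  Position 1: "al"
  Position 2: "ln"
  Position 3: "nu"
  Position 4: "ut"
Bigrams = "wa", "al", "ln", "nu", "ut"


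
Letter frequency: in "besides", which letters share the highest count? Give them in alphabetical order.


Word: "besides"
Letter counts:
  'b': 1
  'd': 1
  'e': 2
  'i': 1
  's': 2
Maximum count = 2
Most frequent = 'e', 's' (2 times each)


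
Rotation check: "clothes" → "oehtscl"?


Word: "clothes", Candidate: "oehtscl"
Method: check if candidate is substring of word+word
"clothesclothes" contains "oehtscl"? No
Is rotation = No


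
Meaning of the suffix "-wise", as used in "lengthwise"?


Suffix: -wise
Example: lengthwise = length + -wise
Meaning = in the manner of


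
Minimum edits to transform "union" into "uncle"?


Word 1: "union" (length 5)
Word 2: "uncle" (length 5)
One optimal edit sequence (insert/delete/substitute each cost 1):
  1. keep 'u'
  2. keep 'n'
  3. substitute 'i' -> 'c'  (+1)
  4. substitute 'o' -> 'l'  (+1)
  5. substitute 'n' -> 'e'  (+1)
Total edit operations: 3
Edit distance = 3


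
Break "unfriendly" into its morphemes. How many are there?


Word: "unfriendly"
Morphemes: un- | friend | -ly
Each morpheme carries meaning
= 3 morphemes


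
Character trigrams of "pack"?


Word: "pack" (length 4)
Number of trigrams = 4 - 3 + 1 = 2
  Position 0: "pac"
  Position 1: "ack"
Trigrams = "pac", "ack"


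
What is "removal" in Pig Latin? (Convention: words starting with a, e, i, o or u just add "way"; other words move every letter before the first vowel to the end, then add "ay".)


Word: "removal"
Starts with consonant(s) → move to end, add 'ay'
Consonant cluster: "r"
Pig Latin = "emovalray"


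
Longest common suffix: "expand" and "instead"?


Word 1: "expand"
Word 2: "instead"
Comparing from end:
  Pos -1: 'd' == 'd'
  Pos -2: 'n' != 'a' (stop)
LCS = "d" (length 1)


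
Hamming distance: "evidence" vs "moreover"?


Comparing character by character (same length = 8):
  Pos 0: 'e' vs 'm' !=
  Pos 1: 'v' vs 'o' !=
  Pos 2: 'i' vs 'r' !=
  Pos 3: 'd' vs 'e' !=
  Pos 4: 'e' vs 'o' !=
  Pos 5: 'n' vs 'v' !=
  Pos 6: 'c' vs 'e' !=
  Pos 7: 'e' vs 'r' !=
Hamming distance = 8


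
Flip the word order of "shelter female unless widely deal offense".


Original: "shelter female unless widely deal offense"
Words (1..n): shelter | female | unless | widely | deal | offense
Reversed (n..1): offense | deal | widely | unless | female | shelter
Result = "offense deal widely unless female shelter"


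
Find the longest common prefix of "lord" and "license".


Word 1: "lord"
Word 2: "license"
Comparing from start:
  Pos 0: 'l' == 'l'
  Pos 1: 'o' != 'i' (stop)
LCP = "l" (length 1)


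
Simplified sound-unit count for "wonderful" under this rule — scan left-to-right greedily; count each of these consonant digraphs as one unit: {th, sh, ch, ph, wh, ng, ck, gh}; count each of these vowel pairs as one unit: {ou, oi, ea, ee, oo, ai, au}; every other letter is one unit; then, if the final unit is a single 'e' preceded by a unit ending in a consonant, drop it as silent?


Word: "wonderful" (9 letters)
Left-to-right scan:
  (1) 'w' (letter)
  (2) 'o' (letter)
  (3) 'n' (letter)
  (4) 'd' (letter)
  (5) 'e' (letter)
  (6) 'r' (letter)
  (7) 'f' (letter)
  (8) 'u' (letter)
  (9) 'l' (letter)
Units from scan: 9
Sound units = 9 units


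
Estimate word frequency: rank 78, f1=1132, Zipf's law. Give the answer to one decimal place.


Zipf's law: f(r) = f(1) / r
f(1) = 1132
f(78) = 1132 / 78
= 14.5 occurrences


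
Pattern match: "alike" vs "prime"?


Pattern of "alike": [0, 1, 2, 3, 4]
Pattern of "prime": [0, 1, 2, 3, 4]
Patterns match
Same pattern = Yes


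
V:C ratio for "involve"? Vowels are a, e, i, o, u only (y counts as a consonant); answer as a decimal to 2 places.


Word: "involve"
Vowels (a,e,i,o,u): 3
Consonants: 4
Ratio = 3/4
= 0.75


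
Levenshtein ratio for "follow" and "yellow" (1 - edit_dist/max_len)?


Word 1: "follow" (length 6)
Word 2: "yellow" (length 6)
One optimal edit sequence:
  1. substitute 'f' -> 'y'  (+1)
  2. substitute 'o' -> 'e'  (+1)
  3. keep 'l'
  4. keep 'l'
  5. keep 'o'
  6. keep 'w'
Edit distance = 2
Max length = max(6, 6) = 6
Similarity = 1 - 2/6
= 0.6667


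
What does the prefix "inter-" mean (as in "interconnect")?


Prefix: inter-
As in: interconnect -> inter- + connect
Meaning = between


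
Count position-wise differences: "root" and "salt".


Comparing character by character (same length = 4):
  Pos 0: 'r' vs 's' !=
  Pos 1: 'o' vs 'a' !=
  Pos 2: 'o' vs 'l' !=
  Pos 3: 't' vs 't' =
Hamming distance = 3


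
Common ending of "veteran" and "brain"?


Word 1: "veteran"
Word 2: "brain"
Comparing from end:
  Pos -1: 'n' == 'n'
  Pos -2: 'a' != 'i' (stop)
LCS = "n" (length 1)


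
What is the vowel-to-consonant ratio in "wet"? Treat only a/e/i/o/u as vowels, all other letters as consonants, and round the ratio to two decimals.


Word: "wet"
Vowels (a,e,i,o,u): 1
Consonants: 2
Ratio = 1/2
= 0.50


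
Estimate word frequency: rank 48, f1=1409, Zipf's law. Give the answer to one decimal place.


Zipf's law: f(r) = f(1) / r
f(1) = 1409
f(48) = 1409 / 48
= 29.4 occurrences


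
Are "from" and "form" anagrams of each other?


Word 1: "from" → sorted: fmor
Word 2: "form" → sorted: fmor
Same letters? fmor == fmor
Anagram = Yes


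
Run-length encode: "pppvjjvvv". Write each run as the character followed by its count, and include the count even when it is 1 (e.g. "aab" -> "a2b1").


String: "pppvjjvvv"
Scanning for consecutive runs:
  'p' x 3
  'v' x 1
  'j' x 2
  'v' x 3
RLE = "p3v1j2v3"


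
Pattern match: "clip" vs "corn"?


Pattern of "clip": [0, 1, 2, 3]
Pattern of "corn": [0, 1, 2, 3]
Patterns match
Same pattern = Yes


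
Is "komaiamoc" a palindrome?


Word: "komaiamoc"
Reversed: "comaiamok"
Forward == Backward? komaiamoc != comaiamok
Palindrome = No


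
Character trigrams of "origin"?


Word: "origin" (length 6)
Number of trigrams = 6 - 3 + 1 = 4
  Position 0: "ori"
  Position 1: "rig"
  Position 2: "igi"
  Position 3: "gin"
Trigrams = "ori", "rig", "igi", "gin"


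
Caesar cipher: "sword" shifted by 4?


Word: "sword"
Shift: 4
Each letter → (letter + shift) mod 26:
  's' (18) + 4 = 22 → 'w'
  'w' (22) + 4 = 0 → 'a'
  'o' (14) + 4 = 18 → 's'
  'r' (17) + 4 = 21 → 'v'
  'd' (3) + 4 = 7 → 'h'
Result = "wasvh"


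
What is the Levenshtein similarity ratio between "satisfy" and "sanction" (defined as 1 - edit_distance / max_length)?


Word 1: "satisfy" (length 7)
Word 2: "sanction" (length 8)
One optimal edit sequence:
  1. keep 's'
  2. keep 'a'
  3. insert 'n'  (+1)
  4. insert 'c'  (+1)
  5. keep 't'
  6. keep 'i'
  7. delete 's'  (+1)
  8. substitute 'f' -> 'o'  (+1)
  9. substitute 'y' -> 'n'  (+1)
Edit distance = 5
Max length = max(7, 8) = 8
Similarity = 1 - 5/8
= 0.3750


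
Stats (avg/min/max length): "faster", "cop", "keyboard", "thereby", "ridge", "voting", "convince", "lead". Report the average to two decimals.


Lengths: "faster"=6, "cop"=3, "keyboard"=8, "thereby"=7, "ridge"=5, "voting"=6, "convince"=8, "lead"=4
Sum = 47, Count = 8
Average = 47/8 = 5.88
= avg=5.88, min=3, max=8


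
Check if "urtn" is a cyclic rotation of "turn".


Word: "turn", Candidate: "urtn"
Method: check if candidate is substring of word+word
"turnturn" contains "urtn"? No
Is rotation = No


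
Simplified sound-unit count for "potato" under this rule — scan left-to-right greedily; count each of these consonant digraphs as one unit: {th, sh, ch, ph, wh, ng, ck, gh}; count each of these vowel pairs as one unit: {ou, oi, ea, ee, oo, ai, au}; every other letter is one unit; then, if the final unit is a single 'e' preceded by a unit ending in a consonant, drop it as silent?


Word: "potato" (6 letters)
Left-to-right scan:
  (1) 'p' (letter)
  (2) 'o' (letter)
  (3) 't' (letter)
  (4) 'a' (letter)
  (5) 't' (letter)
  (6) 'o' (letter)
Units from scan: 6
Sound units = 6 units


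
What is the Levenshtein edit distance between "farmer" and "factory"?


Word 1: "farmer" (length 6)
Word 2: "factory" (length 7)
One optimal edit sequence (insert/delete/substitute each cost 1):
  1. keep 'f'
  2. keep 'a'
  3. substitute 'r' -> 'c'  (+1)
  4. substitute 'm' -> 't'  (+1)
  5. substitute 'e' -> 'o'  (+1)
  6. keep 'r'
  7. insert 'y'  (+1)
Total edit operations: 4
Edit distance = 4


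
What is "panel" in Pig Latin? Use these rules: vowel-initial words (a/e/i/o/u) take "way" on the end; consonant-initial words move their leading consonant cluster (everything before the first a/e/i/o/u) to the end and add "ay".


Word: "panel"
Starts with consonant(s) → move to end, add 'ay'
Consonant cluster: "p"
Pig Latin = "anelpay"


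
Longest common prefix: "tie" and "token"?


Word 1: "tie"
Word 2: "token"
Comparing from start:
  Pos 0: 't' == 't'
  Pos 1: 'i' != 'o' (stop)
LCP = "t" (length 1)


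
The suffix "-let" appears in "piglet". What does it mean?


Suffix: -let
As in: piglet -> pig + -let
Meaning = small


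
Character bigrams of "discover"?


Word: "discover" (length 8)
Number of bigrams = 8 - 2 + 1 = 7
  Position 0: "di"
  Position 1: "is"
  Position 2: "sc"
  Position 3: "co"
  Position 4: "ov"
  Position 5: "ve"
  Position 6: "er"
Bigrams = "di", "is", "sc", "co", "ov", "ve", "er"


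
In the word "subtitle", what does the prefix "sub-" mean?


Prefix: sub-
Example: subtitle = sub- + title
Meaning = under / below


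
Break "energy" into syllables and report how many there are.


Word: "energy"
Syllable breakdown: en | er | gy
Counting: 3 parts
= 3 syllables


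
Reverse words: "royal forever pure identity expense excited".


Original: "royal forever pure identity expense excited"
Words (1..n): royal | forever | pure | identity | expense | excited
Reversed (n..1): excited | expense | identity | pure | forever | royal
Result = "excited expense identity pure forever royal"


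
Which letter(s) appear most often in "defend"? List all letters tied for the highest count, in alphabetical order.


Word: "defend"
Letter counts:
  'd': 2
  'e': 2
  'f': 1
  'n': 1
Maximum count = 2
Most frequent = 'd', 'e' (2 times each)


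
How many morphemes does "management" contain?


Word: "management"
Morphemes: manage / -ment
Each morpheme carries meaning
= 2 morphemes


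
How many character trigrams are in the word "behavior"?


Word: "behavior" (length 8)
Number of 3-grams = length - 3 + 1 = 8 - 3 + 1
= 6


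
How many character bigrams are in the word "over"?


Word: "over" (length 4)
Number of 2-grams = length - 2 + 1 = 4 - 2 + 1
= 3


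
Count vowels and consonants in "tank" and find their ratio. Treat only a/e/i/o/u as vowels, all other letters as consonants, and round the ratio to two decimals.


Word: "tank"
Vowels (a,e,i,o,u): 1
Consonants: 3
Ratio = 1/3
= 0.33


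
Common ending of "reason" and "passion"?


Word 1: "reason"
Word 2: "passion"
Comparing from end:
  Pos -1: 'n' == 'n'
  Pos -2: 'o' == 'o'
  Pos -3: 's' != 'i' (stop)
LCS = "on" (length 2)


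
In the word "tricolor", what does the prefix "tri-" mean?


Prefix: tri-
Example: tricolor = tri- + color
Meaning = three


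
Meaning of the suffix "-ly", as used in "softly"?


Suffix: -ly
Example: softly = soft + -ly
Meaning = in a manner


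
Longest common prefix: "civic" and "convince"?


Word 1: "civic"
Word 2: "convince"
Comparing from start:
  Pos 0: 'c' == 'c'
  Pos 1: 'i' != 'o' (stop)
LCP = "c" (length 1)


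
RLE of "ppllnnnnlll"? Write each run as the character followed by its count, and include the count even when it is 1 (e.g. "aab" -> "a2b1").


String: "ppllnnnnlll"
Scanning for consecutive runs:
  'p' x 2
  'l' x 2
  'n' x 4
  'l' x 3
RLE = "p2l2n4l3"


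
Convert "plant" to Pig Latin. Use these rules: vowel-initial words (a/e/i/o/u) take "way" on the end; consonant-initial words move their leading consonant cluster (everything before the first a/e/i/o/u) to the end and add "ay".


Word: "plant"
Starts with consonant(s) → move to end, add 'ay'
Consonant cluster: "pl"
Pig Latin = "antplay"


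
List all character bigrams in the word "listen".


Word: "listen" (length 6)
Number of bigrams = 6 - 2 + 1 = 5
  Position 0: "li"
  Position 1: "is"
  Position 2: "st"
  Position 3: "te"
  Position 4: "en"
Bigrams = "li", "is", "st", "te", "en"


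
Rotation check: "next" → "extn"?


Word: "next", Candidate: "extn"
Method: check if candidate is substring of word+word
"nextnext" contains "extn"? Yes
Is rotation = Yes


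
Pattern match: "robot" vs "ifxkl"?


Pattern of "robot": [0, 1, 2, 1, 3]
Pattern of "ifxkl": [0, 1, 2, 3, 4]
Patterns do not match
Same pattern = No


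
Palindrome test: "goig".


Word: "goig"
Reversed: "giog"
Forward == Backward? goig != giog
Palindrome = No


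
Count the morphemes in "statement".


Word: "statement"
Morphemes: state / -ment
Each morpheme carries meaning
= 2 morphemes


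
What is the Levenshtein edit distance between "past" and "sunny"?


Word 1: "past" (length 4)
Word 2: "sunny" (length 5)
One optimal edit sequence (insert/delete/substitute each cost 1):
  1. insert 's'  (+1)
  2. substitute 'p' -> 'u'  (+1)
  3. substitute 'a' -> 'n'  (+1)
  4. substitute 's' -> 'n'  (+1)
  5. substitute 't' -> 'y'  (+1)
Total edit operations: 5
Edit distance = 5


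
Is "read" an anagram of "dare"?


Word 1: "dare" → sorted: ader
Word 2: "read" → sorted: ader
Same letters? ader == ader
Anagram = Yes


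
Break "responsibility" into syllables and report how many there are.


Word: "responsibility"
Syllable breakdown: re / spon / si / bil / i / ty
Counting: 6 parts
= 6 syllables


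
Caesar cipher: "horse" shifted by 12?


Word: "horse"
Shift: 12
Each letter → (letter + shift) mod 26:
  'h' (7) + 12 = 19 → 't'
  'o' (14) + 12 = 0 → 'a'
  'r' (17) + 12 = 3 → 'd'
  's' (18) + 12 = 4 → 'e'
  'e' (4) + 12 = 16 → 'q'
Result = "tadeq"


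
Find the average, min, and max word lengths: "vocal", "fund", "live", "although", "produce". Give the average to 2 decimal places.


Lengths: "vocal"=5, "fund"=4, "live"=4, "although"=8, "produce"=7
Sum = 28, Count = 5
Average = 28/5 = 5.60
= avg=5.60, min=4, max=8


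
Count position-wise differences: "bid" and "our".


Comparing character by character (same length = 3):
  Pos 0: 'b' vs 'o' !=
  Pos 1: 'i' vs 'u' !=
  Pos 2: 'd' vs 'r' !=
Hamming distance = 3


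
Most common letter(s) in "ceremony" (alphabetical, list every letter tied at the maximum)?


Word: "ceremony"
Letter counts:
  'c': 1
  'e': 2
  'm': 1
  'n': 1
  'o': 1
  'r': 1
  'y': 1
Maximum count = 2
Most frequent = 'e' (2 times each)


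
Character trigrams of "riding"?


Word: "riding" (length 6)
Number of trigrams = 6 - 3 + 1 = 4
  Position 0: "rid"
  Position 1: "idi"
  Position 2: "din"
  Position 3: "ing"
Trigrams = "rid", "idi", "din", "ing"


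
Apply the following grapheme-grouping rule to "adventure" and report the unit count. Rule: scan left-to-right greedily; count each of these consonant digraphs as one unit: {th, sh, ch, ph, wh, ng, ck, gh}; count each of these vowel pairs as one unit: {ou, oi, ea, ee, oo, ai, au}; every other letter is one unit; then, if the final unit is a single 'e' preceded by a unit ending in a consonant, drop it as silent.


Word: "adventure" (9 letters)
Left-to-right scan:
  1. 'a' (letter)
  2. 'd' (letter)
  3. 'v' (letter)
  4. 'e' (letter)
  5. 'n' (letter)
  6. 't' (letter)
  7. 'u' (letter)
  8. 'r' (letter)
  9. 'e' (letter)
Units from scan: 9
Final unit is 'e' after a consonant -> drop as silent (-1)
Sound units = 8 units


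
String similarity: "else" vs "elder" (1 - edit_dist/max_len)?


Word 1: "else" (length 4)
Word 2: "elder" (length 5)
One optimal edit sequence:
  1. keep 'e'
  2. keep 'l'
  3. substitute 's' -> 'd'  (+1)
  4. keep 'e'
  5. insert 'r'  (+1)
Edit distance = 2
Max length = max(4, 5) = 5
Similarity = 1 - 2/5
= 0.6000


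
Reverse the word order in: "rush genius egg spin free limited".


Original: "rush genius egg spin free limited"
Words (1..n): rush | genius | egg | spin | free | limited
Reversed (n..1): limited | free | spin | egg | genius | rush
Result = "limited free spin egg genius rush"


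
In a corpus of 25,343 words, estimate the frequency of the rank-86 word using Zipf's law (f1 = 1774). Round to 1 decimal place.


Zipf's law: f(r) = f(1) / r
f(1) = 1774
f(86) = 1774 / 86
= 20.6 occurrences


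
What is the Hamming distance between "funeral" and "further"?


Comparing character by character (same length = 7):
  Pos 0: 'f' vs 'f' =
  Pos 1: 'u' vs 'u' =
  Pos 2: 'n' vs 'r' !=
  Pos 3: 'e' vs 't' !=
  Pos 4: 'r' vs 'h' !=
  Pos 5: 'a' vs 'e' !=
  Pos 6: 'l' vs 'r' !=
Hamming distance = 5


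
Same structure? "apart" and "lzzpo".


Pattern of "apart": [0, 1, 0, 2, 3]
Pattern of "lzzpo": [0, 1, 1, 2, 3]
Patterns do not match
Same pattern = No


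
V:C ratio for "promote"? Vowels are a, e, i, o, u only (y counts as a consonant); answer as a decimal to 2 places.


Word: "promote"
Vowels (a,e,i,o,u): 3
Consonants: 4
Ratio = 3/4
= 0.75


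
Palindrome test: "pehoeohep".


Word: "pehoeohep"
Reversed: "pehoeohep"
Forward == Backward? pehoeohep == pehoeohep
Palindrome = Yes


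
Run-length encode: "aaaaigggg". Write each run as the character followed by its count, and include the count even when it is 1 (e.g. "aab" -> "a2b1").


String: "aaaaigggg"
Scanning for consecutive runs:
  'a' x 4
  'i' x 1
  'g' x 4
RLE = "a4i1g4"


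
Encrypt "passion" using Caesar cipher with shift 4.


Word: "passion"
Shift: 4
Each letter → (letter + shift) mod 26:
  'p' (15) + 4 = 19 → 't'
  'a' (0) + 4 = 4 → 'e'
  's' (18) + 4 = 22 → 'w'
  's' (18) + 4 = 22 → 'w'
  'i' (8) + 4 = 12 → 'm'
  'o' (14) + 4 = 18 → 's'
  'n' (13) + 4 = 17 → 'r'
Result = "tewwmsr"


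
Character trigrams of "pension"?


Word: "pension" (length 7)
Number of trigrams = 7 - 3 + 1 = 5
  Position 0: "pen"
  Position 1: "ens"
  Position 2: "nsi"
  Position 3: "sio"
  Position 4: "ion"
Trigrams = "pen", "ens", "nsi", "sio", "ion"


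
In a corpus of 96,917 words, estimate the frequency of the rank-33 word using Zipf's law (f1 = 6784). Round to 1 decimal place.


Zipf's law: f(r) = f(1) / r
f(1) = 6784
f(33) = 6784 / 33
= 205.6 occurrences


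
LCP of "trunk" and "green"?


Word 1: "trunk"
Word 2: "green"
Comparing from start:
  Pos 0: 't' != 'g' (stop)
LCP = "" (length 0)


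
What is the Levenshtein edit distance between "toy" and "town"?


Word 1: "toy" (length 3)
Word 2: "town" (length 4)
One optimal edit sequence (insert/delete/substitute each cost 1):
  1. keep 't'
  2. keep 'o'
  3. insert 'w'  (+1)
  4. substitute 'y' -> 'n'  (+1)
Total edit operations: 2
Edit distance = 2


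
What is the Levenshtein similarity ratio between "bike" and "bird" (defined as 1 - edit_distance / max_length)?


Word 1: "bike" (length 4)
Word 2: "bird" (length 4)
One optimal edit sequence:
  1. keep 'b'
  2. keep 'i'
  3. substitute 'k' -> 'r'  (+1)
  4. substitute 'e' -> 'd'  (+1)
Edit distance = 2
Max length = max(4, 4) = 4
Similarity = 1 - 2/4
= 0.5000


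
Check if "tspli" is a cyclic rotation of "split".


Word: "split", Candidate: "tspli"
Method: check if candidate is substring of word+word
"splitsplit" contains "tspli"? Yes
Is rotation = Yes


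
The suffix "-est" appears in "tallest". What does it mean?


Suffix: -est
Example: tallest = tall + -est
Meaning = most


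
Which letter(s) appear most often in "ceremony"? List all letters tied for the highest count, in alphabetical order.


Word: "ceremony"
Letter counts:
  'c': 1
  'e': 2
  'm': 1
  'n': 1
  'o': 1
  'r': 1
  'y': 1
Maximum count = 2
Most frequent = 'e' (2 times each)


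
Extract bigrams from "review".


Word: "review" (length 6)
Number of bigrams = 6 - 2 + 1 = 5
  Position 0: "re"
  Position 1: "ev"
  Position 2: "vi"
  Position 3: "ie"
  Position 4: "ew"
Bigrams = "re", "ev", "vi", "ie", "ew"


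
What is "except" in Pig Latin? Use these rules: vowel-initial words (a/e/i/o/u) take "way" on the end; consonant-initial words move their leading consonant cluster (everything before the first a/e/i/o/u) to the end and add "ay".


Word: "except"
Starts with vowel → add 'way'
Pig Latin = "exceptway"


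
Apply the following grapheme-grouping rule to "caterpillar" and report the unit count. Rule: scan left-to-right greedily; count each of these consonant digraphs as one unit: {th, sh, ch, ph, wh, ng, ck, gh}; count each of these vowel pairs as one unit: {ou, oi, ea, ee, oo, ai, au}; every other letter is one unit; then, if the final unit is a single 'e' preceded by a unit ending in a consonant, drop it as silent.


Word: "caterpillar" (11 letters)
Left-to-right scan:
  1. 'c' (letter)
  2. 'a' (letter)
  3. 't' (letter)
  4. 'e' (letter)
  5. 'r' (letter)
  6. 'p' (letter)
  7. 'i' (letter)
  8. 'l' (letter)
  9. 'l' (letter)
  10. 'a' (letter)
  11. 'r' (letter)
Units from scan: 11
Sound units = 11 units


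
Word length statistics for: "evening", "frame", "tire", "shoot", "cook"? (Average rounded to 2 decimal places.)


Lengths: "evening"=7, "frame"=5, "tire"=4, "shoot"=5, "cook"=4
Sum = 25, Count = 5
Average = 25/5 = 5.00
= avg=5.00, min=4, max=7


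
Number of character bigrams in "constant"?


Word: "constant" (length 8)
Number of 2-grams = length - 2 + 1 = 8 - 2 + 1
= 7


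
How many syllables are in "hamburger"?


Word: "hamburger"
Syllable breakdown: ham · bur · ger
Counting: 3 parts
= 3 syllables


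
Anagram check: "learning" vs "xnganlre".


Word 1: "learning" → sorted: aegilnnr
Word 2: "xnganlre" → sorted: aeglnnrx
Same letters? aegilnnr != aeglnnrx
Anagram = No


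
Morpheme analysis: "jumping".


Word: "jumping"
Morphemes: jump / -ing
Each morpheme carries meaning
= 2 morphemes


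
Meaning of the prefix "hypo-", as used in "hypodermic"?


Prefix: hypo-
Example: hypodermic (hypo- + dermic)
Meaning = under / below normal


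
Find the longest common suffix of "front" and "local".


Word 1: "front"
Word 2: "local"
Comparing from end:
  Pos -1: 't' != 'l' (stop)
LCS = "" (length 0)


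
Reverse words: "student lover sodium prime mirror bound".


Original: "student lover sodium prime mirror bound"
Words (1..n): student | lover | sodium | prime | mirror | bound
Reversed (n..1): bound | mirror | prime | sodium | lover | student
Result = "bound mirror prime sodium lover student"


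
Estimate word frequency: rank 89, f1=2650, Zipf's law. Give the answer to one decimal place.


Zipf's law: f(r) = f(1) / r
f(1) = 2650
f(89) = 2650 / 89
= 29.8 occurrences


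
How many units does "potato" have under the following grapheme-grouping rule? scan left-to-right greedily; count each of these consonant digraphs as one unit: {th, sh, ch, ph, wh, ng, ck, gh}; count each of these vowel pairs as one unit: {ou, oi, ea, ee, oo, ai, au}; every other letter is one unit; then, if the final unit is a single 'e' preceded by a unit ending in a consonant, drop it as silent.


Word: "potato" (6 letters)
Left-to-right scan:
  1. 'p' (letter)
  2. 'o' (letter)
  3. 't' (letter)
  4. 'a' (letter)
  5. 't' (letter)
  6. 'o' (letter)
Units from scan: 6
Sound units = 6 units


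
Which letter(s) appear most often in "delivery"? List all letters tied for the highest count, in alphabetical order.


Word: "delivery"
Letter counts:
  'd': 1
  'e': 2
  'i': 1
  'l': 1
  'r': 1
  'v': 1
  'y': 1
Maximum count = 2
Most frequent = 'e' (2 times each)


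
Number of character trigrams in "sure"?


Word: "sure" (length 4)
Number of 3-grams = length - 3 + 1 = 4 - 3 + 1
= 2


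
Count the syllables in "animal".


Word: "animal"
Syllable breakdown: an-i-mal
Counting: 3 parts
= 3 syllables


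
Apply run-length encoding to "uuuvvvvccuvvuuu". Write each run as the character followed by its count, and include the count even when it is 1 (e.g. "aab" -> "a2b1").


String: "uuuvvvvccuvvuuu"
Scanning for consecutive runs:
  'u' x 3
  'v' x 4
  'c' x 2
  'u' x 1
  'v' x 2
  'u' x 3
RLE = "u3v4c2u1v2u3"


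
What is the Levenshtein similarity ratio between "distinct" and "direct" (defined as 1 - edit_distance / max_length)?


Word 1: "distinct" (length 8)
Word 2: "direct" (length 6)
One optimal edit sequence:
  1. keep 'd'
  2. keep 'i'
  3. delete 's'  (+1)
  4. delete 't'  (+1)
  5. substitute 'i' -> 'r'  (+1)
  6. substitute 'n' -> 'e'  (+1)
  7. keep 'c'
  8. keep 't'
Edit distance = 4
Max length = max(8, 6) = 8
Similarity = 1 - 4/8
= 0.5000


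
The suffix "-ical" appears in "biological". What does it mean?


Suffix: -ical
As in: biological -> biology + -ical, with a spelling change
Meaning = relating to


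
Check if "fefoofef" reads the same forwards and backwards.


Word: "fefoofef"
Reversed: "fefoofef"
Forward == Backward? fefoofef == fefoofef
Palindrome = Yes


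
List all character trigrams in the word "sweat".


Word: "sweat" (length 5)
Number of trigrams = 5 - 3 + 1 = 3
  Position 0: "swe"
  Position 1: "wea"
  Position 2: "eat"
Trigrams = "swe", "wea", "eat"


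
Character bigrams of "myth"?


Word: "myth" (length 4)
Number of bigrams = 4 - 2 + 1 = 3
  Position 0: "my"
  Position 1: "yt"
  Position 2: "th"
Bigrams = "my", "yt", "th"


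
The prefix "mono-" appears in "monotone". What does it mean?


Prefix: mono-
Example: monotone (mono- + tone)
Meaning = one


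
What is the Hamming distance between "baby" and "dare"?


Comparing character by character (same length = 4):
  Pos 0: 'b' vs 'd' !=
  Pos 1: 'a' vs 'a' =
  Pos 2: 'b' vs 'r' !=
  Pos 3: 'y' vs 'e' !=
Hamming distance = 3


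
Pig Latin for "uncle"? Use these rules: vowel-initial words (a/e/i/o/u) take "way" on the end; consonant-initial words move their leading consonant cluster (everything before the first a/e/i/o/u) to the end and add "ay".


Word: "uncle"
Starts with vowel → add 'way'
Pig Latin = "uncleway"


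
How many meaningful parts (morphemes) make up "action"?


Word: "action"
Morphemes: act / -ion
Each morpheme carries meaning
= 2 morphemes


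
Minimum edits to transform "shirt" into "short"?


Word 1: "shirt" (length 5)
Word 2: "short" (length 5)
One optimal edit sequence (insert/delete/substitute each cost 1):
  1. keep 's'
  2. keep 'h'
  3. substitute 'i' -> 'o'  (+1)
  4. keep 'r'
  5. keep 't'
Total edit operations: 1
Edit distance = 1


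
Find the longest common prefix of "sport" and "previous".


Word 1: "sport"
Word 2: "previous"
Comparing from start:
  Pos 0: 's' != 'p' (stop)
LCP = "" (length 0)


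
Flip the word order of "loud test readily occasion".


Original: "loud test readily occasion"
Words (1..n): loud | test | readily | occasion
Reversed (n..1): occasion | readily | test | loud
Result = "occasion readily test loud"


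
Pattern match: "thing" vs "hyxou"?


Pattern of "thing": [0, 1, 2, 3, 4]
Pattern of "hyxou": [0, 1, 2, 3, 4]
Patterns match
Same pattern = Yes


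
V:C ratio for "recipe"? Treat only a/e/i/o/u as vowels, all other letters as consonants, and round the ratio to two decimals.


Word: "recipe"
Vowels (a,e,i,o,u): 3
Consonants: 3
Ratio = 3/3
= 1.00


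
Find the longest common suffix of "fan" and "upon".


Word 1: "fan"
Word 2: "upon"
Comparing from end:
  Pos -1: 'n' == 'n'
  Pos -2: 'a' != 'o' (stop)
LCS = "n" (length 1)


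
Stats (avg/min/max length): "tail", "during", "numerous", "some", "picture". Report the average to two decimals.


Lengths: "tail"=4, "during"=6, "numerous"=8, "some"=4, "picture"=7
Sum = 29, Count = 5
Average = 29/5 = 5.80
= avg=5.80, min=4, max=8


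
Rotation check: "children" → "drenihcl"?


Word: "children", Candidate: "drenihcl"
Method: check if candidate is substring of word+word
"childrenchildren" contains "drenihcl"? No
Is rotation = No


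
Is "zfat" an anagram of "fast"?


Word 1: "fast" → sorted: afst
Word 2: "zfat" → sorted: aftz
Same letters? afst != aftz
Anagram = No


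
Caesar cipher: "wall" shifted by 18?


Word: "wall"
Shift: 18
Each letter → (letter + shift) mod 26:
  'w' (22) + 18 = 14 → 'o'
  'a' (0) + 18 = 18 → 's'
  'l' (11) + 18 = 3 → 'd'
  'l' (11) + 18 = 3 → 'd'
Result = "osdd"


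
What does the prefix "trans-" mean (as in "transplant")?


Prefix: trans-
Example: transplant = trans- + plant
Meaning = across


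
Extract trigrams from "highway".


Word: "highway" (length 7)
Number of trigrams = 7 - 3 + 1 = 5
  Position 0: "hig"
  Position 1: "igh"
  Position 2: "ghw"
  Position 3: "hwa"
  Position 4: "way"
Trigrams = "hig", "igh", "ghw", "hwa", "way"


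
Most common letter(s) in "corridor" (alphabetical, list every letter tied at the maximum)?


Word: "corridor"
Letter counts:
  'c': 1
  'd': 1
  'i': 1
  'o': 2
  'r': 3
Maximum count = 3
Most frequent = 'r' (3 times each)


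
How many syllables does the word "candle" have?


Word: "candle"
Syllable breakdown: can-dle
Counting: 2 parts
= 2 syllables


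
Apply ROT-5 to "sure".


Word: "sure"
Shift: 5
Each letter → (letter + shift) mod 26:
  's' (18) + 5 = 23 → 'x'
  'u' (20) + 5 = 25 → 'z'
  'r' (17) + 5 = 22 → 'w'
  'e' (4) + 5 = 9 → 'j'
Result = "xzwj"


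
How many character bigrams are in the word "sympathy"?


Word: "sympathy" (length 8)
Number of 2-grams = length - 2 + 1 = 8 - 2 + 1
= 7


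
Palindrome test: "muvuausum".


Word: "muvuausum"
Reversed: "musuauvum"
Forward == Backward? muvuausum != musuauvum
Palindrome = No


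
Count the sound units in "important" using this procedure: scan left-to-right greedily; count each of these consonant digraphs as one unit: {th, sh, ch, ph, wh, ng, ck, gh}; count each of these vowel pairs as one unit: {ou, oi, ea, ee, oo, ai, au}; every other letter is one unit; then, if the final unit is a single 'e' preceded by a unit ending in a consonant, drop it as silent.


Word: "important" (9 letters)
Left-to-right scan:
  [1] 'i' (letter)
  [2] 'm' (letter)
  [3] 'p' (letter)
  [4] 'o' (letter)
  [5] 'r' (letter)
  [6] 't' (letter)
  [7] 'a' (letter)
  [8] 'n' (letter)
  [9] 't' (letter)
Units from scan: 9
Sound units = 9 units


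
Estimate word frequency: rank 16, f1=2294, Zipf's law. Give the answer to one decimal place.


Zipf's law: f(r) = f(1) / r
f(1) = 2294
f(16) = 2294 / 16
= 143.4 occurrences


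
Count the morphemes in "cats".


Word: "cats"
Morphemes: cat / -s
Each morpheme carries meaning
= 2 morphemes


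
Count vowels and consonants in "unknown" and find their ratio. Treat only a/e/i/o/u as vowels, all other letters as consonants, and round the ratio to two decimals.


Word: "unknown"
Vowels (a,e,i,o,u): 2
Consonants: 5
Ratio = 2/5
= 0.40


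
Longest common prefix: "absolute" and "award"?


Word 1: "absolute"
Word 2: "award"
Comparing from start:
  Pos 0: 'a' == 'a'
  Pos 1: 'b' != 'w' (stop)
LCP = "a" (length 1)


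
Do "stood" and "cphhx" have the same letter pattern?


Pattern of "stood": [0, 1, 2, 2, 3]
Pattern of "cphhx": [0, 1, 2, 2, 3]
Patterns match
Same pattern = Yes


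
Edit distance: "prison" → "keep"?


Word 1: "prison" (length 6)
Word 2: "keep" (length 4)
One optimal edit sequence (insert/delete/substitute each cost 1):
  1. delete 'p'  (+1)
  2. delete 'r'  (+1)
  3. substitute 'i' -> 'k'  (+1)
  4. substitute 's' -> 'e'  (+1)
  5. substitute 'o' -> 'e'  (+1)
  6. substitute 'n' -> 'p'  (+1)
Total edit operations: 6
Edit distance = 6


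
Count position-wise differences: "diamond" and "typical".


Comparing character by character (same length = 7):
  Pos 0: 'd' vs 't' !=
  Pos 1: 'i' vs 'y' !=
  Pos 2: 'a' vs 'p' !=
  Pos 3: 'm' vs 'i' !=
  Pos 4: 'o' vs 'c' !=
  Pos 5: 'n' vs 'a' !=
  Pos 6: 'd' vs 'l' !=
Hamming distance = 7


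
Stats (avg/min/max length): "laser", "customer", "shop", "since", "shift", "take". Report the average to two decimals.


Lengths: "laser"=5, "customer"=8, "shop"=4, "since"=5, "shift"=5, "take"=4
Sum = 31, Count = 6
Average = 31/6 = 5.17
= avg=5.17, min=4, max=8


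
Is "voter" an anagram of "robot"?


Word 1: "robot" → sorted: boort
Word 2: "voter" → sorted: eortv
Same letters? boort != eortv
Anagram = No


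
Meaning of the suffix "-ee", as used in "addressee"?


Suffix: -ee
Example: addressee (address + -ee)
Meaning = one who receives


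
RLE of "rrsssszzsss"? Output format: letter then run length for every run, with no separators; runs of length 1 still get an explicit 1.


String: "rrsssszzsss"
Scanning for consecutive runs:
  'r' x 2
  's' x 4
  'z' x 2
  's' x 3
RLE = "r2s4z2s3"


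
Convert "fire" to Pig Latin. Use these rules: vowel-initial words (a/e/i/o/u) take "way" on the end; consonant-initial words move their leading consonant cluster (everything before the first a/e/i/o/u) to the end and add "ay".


Word: "fire"
Starts with consonant(s) → move to end, add 'ay'
Consonant cluster: "f"
Pig Latin = "irefay"


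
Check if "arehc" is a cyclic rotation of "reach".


Word: "reach", Candidate: "arehc"
Method: check if candidate is substring of word+word
"reachreach" contains "arehc"? No
Is rotation = No


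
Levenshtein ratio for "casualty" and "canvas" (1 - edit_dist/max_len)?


Word 1: "casualty" (length 8)
Word 2: "canvas" (length 6)
One optimal edit sequence:
  1. keep 'c'
  2. keep 'a'
  3. substitute 's' -> 'n'  (+1)
  4. substitute 'u' -> 'v'  (+1)
  5. keep 'a'
  6. delete 'l'  (+1)
  7. delete 't'  (+1)
  8. substitute 'y' -> 's'  (+1)
Edit distance = 5
Max length = max(8, 6) = 8
Similarity = 1 - 5/8
= 0.3750


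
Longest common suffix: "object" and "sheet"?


Word 1: "object"
Word 2: "sheet"
Comparing from end:
  Pos -1: 't' == 't'
  Pos -2: 'c' != 'e' (stop)
LCS = "t" (length 1)


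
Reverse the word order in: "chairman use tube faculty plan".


Original: "chairman use tube faculty plan"
Words (1..n): chairman | use | tube | faculty | plan
Reversed (n..1): plan | faculty | tube | use | chairman
Result = "plan faculty tube use chairman"


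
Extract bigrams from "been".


Word: "been" (length 4)
Number of bigrams = 4 - 2 + 1 = 3
  Position 0: "be"
  Position 1: "ee"
  Position 2: "en"
Bigrams = "be", "ee", "en"


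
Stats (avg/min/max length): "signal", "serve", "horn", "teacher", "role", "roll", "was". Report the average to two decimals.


Lengths: "signal"=6, "serve"=5, "horn"=4, "teacher"=7, "role"=4, "roll"=4, "was"=3
Sum = 33, Count = 7
Average = 33/7 = 4.71
= avg=4.71, min=3, max=7


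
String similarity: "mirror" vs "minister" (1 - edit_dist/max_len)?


Word 1: "mirror" (length 6)
Word 2: "minister" (length 8)
One optimal edit sequence:
  1. keep 'm'
  2. insert 'i'  (+1)
  3. insert 'n'  (+1)
  4. keep 'i'
  5. substitute 'r' -> 's'  (+1)
  6. substitute 'r' -> 't'  (+1)
  7. substitute 'o' -> 'e'  (+1)
  8. keep 'r'
Edit distance = 5
Max length = max(6, 8) = 8
Similarity = 1 - 5/8
= 0.3750


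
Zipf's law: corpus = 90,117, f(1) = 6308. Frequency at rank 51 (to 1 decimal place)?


Zipf's law: f(r) = f(1) / r
f(1) = 6308
f(51) = 6308 / 51
= 123.7 occurrences


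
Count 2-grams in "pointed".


Word: "pointed" (length 7)
Number of 2-grams = length - 2 + 1 = 7 - 2 + 1
= 6


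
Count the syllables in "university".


Word: "university"
Syllable breakdown: u / ni / ver / si / ty
Counting: 5 parts
= 5 syllables


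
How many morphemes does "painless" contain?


Word: "painless"
Morphemes: pain | -less
Each morpheme carries meaning
= 2 morphemes


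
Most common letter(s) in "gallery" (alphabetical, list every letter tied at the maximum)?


Word: "gallery"
Letter counts:
  'a': 1
  'e': 1
  'g': 1
  'l': 2
  'r': 1
  'y': 1
Maximum count = 2
Most frequent = 'l' (2 times each)


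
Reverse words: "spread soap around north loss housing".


Original: "spread soap around north loss housing"
Words (1..n): spread | soap | around | north | loss | housing
Reversed (n..1): housing | loss | north | around | soap | spread
Result = "housing loss north around soap spread"


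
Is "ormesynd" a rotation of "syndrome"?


Word: "syndrome", Candidate: "ormesynd"
Method: check if candidate is substring of word+word
"syndromesyndrome" contains "ormesynd"? No
Is rotation = No


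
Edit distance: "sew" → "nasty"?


Word 1: "sew" (length 3)
Word 2: "nasty" (length 5)
One optimal edit sequence (insert/delete/substitute each cost 1):
  1. insert 'n'  (+1)
  2. insert 'a'  (+1)
  3. keep 's'
  4. substitute 'e' -> 't'  (+1)
  5. substitute 'w' -> 'y'  (+1)
Total edit operations: 4
Edit distance = 4


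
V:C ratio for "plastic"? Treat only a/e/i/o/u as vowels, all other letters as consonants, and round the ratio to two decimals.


Word: "plastic"
Vowels (a,e,i,o,u): 2
Consonants: 5
Ratio = 2/5
= 0.40
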